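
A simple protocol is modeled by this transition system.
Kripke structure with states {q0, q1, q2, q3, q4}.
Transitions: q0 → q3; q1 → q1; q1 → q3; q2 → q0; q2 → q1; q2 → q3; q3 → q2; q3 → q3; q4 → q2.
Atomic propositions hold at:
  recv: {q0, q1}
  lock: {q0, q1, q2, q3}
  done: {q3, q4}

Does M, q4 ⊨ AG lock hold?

No

AG lock: greatest fixpoint, start Z0 = {q0, q1, q2, q3}, keep only states in Sat with every successor in Z. Already a fixed point.
Sat(AG lock) = {q0, q1, q2, q3}
q4 ∉ Sat(AG lock) = {q0, q1, q2, q3}, so the formula does not hold at q4.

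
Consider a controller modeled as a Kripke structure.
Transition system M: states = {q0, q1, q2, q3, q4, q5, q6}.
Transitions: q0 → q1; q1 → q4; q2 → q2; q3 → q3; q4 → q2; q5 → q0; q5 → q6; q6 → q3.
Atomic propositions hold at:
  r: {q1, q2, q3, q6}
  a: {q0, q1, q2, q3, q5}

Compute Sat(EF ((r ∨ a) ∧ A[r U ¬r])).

Sat(r ∨ a) = {q0, q1, q2, q3, q5, q6}
Sat(¬r) = {q0, q4, q5}
A[r U ¬r]: least fixpoint, start Z0 = Sat(¬r) = {q0, q4, q5}, add states in Sat(r) with every successor in Z. Z1 = {q0, q1, q4, q5}; fixed.
Sat(A[r U ¬r]) = {q0, q1, q4, q5}
Sat((r ∨ a) ∧ A[r U ¬r]) = {q0, q1, q5}
EF ((r ∨ a) ∧ A[r U ¬r]): least fixpoint, start Z0 = {q0, q1, q5}, add states with some successor in Z. Already a fixed point.
Sat(EF ((r ∨ a) ∧ A[r U ¬r])) = {q0, q1, q5}

{q0, q1, q5}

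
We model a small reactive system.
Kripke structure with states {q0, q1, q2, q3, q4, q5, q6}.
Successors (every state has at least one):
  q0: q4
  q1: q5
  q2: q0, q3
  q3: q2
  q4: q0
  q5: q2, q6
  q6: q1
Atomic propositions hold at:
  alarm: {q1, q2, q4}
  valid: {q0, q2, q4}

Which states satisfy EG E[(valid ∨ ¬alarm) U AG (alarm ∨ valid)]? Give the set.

Sat(¬alarm) = {q0, q3, q5, q6}
Sat(valid ∨ ¬alarm) = {q0, q2, q3, q4, q5, q6}
Sat(alarm ∨ valid) = {q0, q1, q2, q4}
AG (alarm ∨ valid): greatest fixpoint, start Z0 = {q0, q1, q2, q4}, keep only states in Sat with every successor in Z. Z1 = {q0, q4}; fixed.
Sat(AG (alarm ∨ valid)) = {q0, q4}
E[(valid ∨ ¬alarm) U AG (alarm ∨ valid)]: least fixpoint, start Z0 = Sat(AG (alarm ∨ valid)) = {q0, q4}, add states in Sat(valid ∨ ¬alarm) with some successor in Z. Z1 = {q0, q2, q4}; Z2 = {q0, q2, q3, q4, q5}; fixed.
Sat(E[(valid ∨ ¬alarm) U AG (alarm ∨ valid)]) = {q0, q2, q3, q4, q5}
EG E[(valid ∨ ¬alarm) U AG (alarm ∨ valid)]: greatest fixpoint, start Z0 = {q0, q2, q3, q4, q5}, keep only states in Sat with some successor in Z. Already a fixed point.
Sat(EG E[(valid ∨ ¬alarm) U AG (alarm ∨ valid)]) = {q0, q2, q3, q4, q5}

{q0, q2, q3, q4, q5}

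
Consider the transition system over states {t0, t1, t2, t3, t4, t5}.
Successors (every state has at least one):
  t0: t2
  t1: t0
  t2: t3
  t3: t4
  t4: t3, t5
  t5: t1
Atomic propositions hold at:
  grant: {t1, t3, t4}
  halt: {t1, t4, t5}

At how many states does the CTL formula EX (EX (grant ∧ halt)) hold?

Sat(grant ∧ halt) = {t1, t4}
Sat(EX (grant ∧ halt)) = {s : some successor in {t1, t4}} = {t3, t5}
Sat(EX (EX (grant ∧ halt))) = {s : some successor in {t3, t5}} = {t2, t4}
|Sat(EX (EX (grant ∧ halt)))| = |{t2, t4}| = 2.

2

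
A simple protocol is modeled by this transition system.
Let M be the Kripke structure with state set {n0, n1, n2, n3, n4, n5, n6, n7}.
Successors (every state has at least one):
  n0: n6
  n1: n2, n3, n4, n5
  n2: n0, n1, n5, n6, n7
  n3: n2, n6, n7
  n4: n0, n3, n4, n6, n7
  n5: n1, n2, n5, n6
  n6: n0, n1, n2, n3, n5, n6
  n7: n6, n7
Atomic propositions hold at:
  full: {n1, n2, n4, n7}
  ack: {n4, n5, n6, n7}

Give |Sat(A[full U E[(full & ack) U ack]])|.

4

Sat(full & ack) = {n4, n7}
E[(full & ack) U ack]: least fixpoint, start Z0 = Sat(ack) = {n4, n5, n6, n7}, add states in Sat(full & ack) with some successor in Z. Already a fixed point.
Sat(E[(full & ack) U ack]) = {n4, n5, n6, n7}
A[full U E[(full & ack) U ack]]: least fixpoint, start Z0 = Sat(E[(full & ack) U ack]) = {n4, n5, n6, n7}, add states in Sat(full) with every successor in Z. Already a fixed point.
Sat(A[full U E[(full & ack) U ack]]) = {n4, n5, n6, n7}
|Sat(A[full U E[(full & ack) U ack]])| = |{n4, n5, n6, n7}| = 4.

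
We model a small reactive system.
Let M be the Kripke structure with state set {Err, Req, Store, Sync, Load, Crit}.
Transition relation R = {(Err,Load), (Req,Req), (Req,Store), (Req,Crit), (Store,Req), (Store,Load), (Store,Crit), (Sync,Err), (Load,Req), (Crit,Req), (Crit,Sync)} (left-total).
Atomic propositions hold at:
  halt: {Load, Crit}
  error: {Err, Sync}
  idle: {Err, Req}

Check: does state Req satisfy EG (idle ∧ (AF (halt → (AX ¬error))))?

Yes

Sat(¬error) = {Req, Store, Load, Crit}
Sat(AX ¬error) = {s : every successor in {Req, Store, Load, Crit}} = {Err, Req, Store, Load}
Sat(halt → (AX ¬error)) = {Err, Req, Store, Sync, Load}
AF (halt → (AX ¬error)): least fixpoint, start Z0 = {Err, Req, Store, Sync, Load}, add states with every successor in Z. Z1 = {Err, Req, Store, Sync, Load, Crit}; fixed.
Sat(AF (halt → (AX ¬error))) = {Err, Req, Store, Sync, Load, Crit}
Sat(idle ∧ (AF (halt → (AX ¬error)))) = {Err, Req}
EG (idle ∧ (AF (halt → (AX ¬error)))): greatest fixpoint, start Z0 = {Err, Req}, keep only states in Sat with some successor in Z. Z1 = {Req}; fixed.
Sat(EG (idle ∧ (AF (halt → (AX ¬error))))) = {Req}
Req ∈ Sat(EG (idle ∧ (AF (halt → (AX ¬error))))) = {Req}, so the formula holds at Req.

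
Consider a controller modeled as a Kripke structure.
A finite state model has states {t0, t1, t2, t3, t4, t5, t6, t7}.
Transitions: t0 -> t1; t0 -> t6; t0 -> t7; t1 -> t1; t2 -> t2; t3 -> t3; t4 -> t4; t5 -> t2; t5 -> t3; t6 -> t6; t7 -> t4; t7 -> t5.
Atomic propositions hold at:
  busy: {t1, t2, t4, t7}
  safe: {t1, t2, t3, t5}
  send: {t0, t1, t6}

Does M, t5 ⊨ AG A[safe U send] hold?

No

A[safe U send]: least fixpoint, start Z0 = Sat(send) = {t0, t1, t6}, add states in Sat(safe) with every successor in Z. Already a fixed point.
Sat(A[safe U send]) = {t0, t1, t6}
AG A[safe U send]: greatest fixpoint, start Z0 = {t0, t1, t6}, keep only states in Sat with every successor in Z. Z1 = {t1, t6}; fixed.
Sat(AG A[safe U send]) = {t1, t6}
t5 ∉ Sat(AG A[safe U send]) = {t1, t6}, so the formula does not hold at t5.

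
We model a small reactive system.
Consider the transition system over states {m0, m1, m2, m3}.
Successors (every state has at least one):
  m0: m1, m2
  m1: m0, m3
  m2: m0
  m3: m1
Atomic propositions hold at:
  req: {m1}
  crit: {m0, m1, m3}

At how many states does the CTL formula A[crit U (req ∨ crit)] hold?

3

Sat(req ∨ crit) = {m0, m1, m3}
A[crit U (req ∨ crit)]: least fixpoint, start Z0 = Sat((req ∨ crit)) = {m0, m1, m3}, add states in Sat(crit) with every successor in Z. Already a fixed point.
Sat(A[crit U (req ∨ crit)]) = {m0, m1, m3}
|Sat(A[crit U (req ∨ crit)])| = |{m0, m1, m3}| = 3.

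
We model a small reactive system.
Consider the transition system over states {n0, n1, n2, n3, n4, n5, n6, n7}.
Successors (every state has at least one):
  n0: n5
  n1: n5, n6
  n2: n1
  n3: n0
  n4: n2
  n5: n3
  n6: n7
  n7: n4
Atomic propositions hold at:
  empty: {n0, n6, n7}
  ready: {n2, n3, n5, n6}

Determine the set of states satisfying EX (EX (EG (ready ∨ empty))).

{n0, n1, n2, n3, n5}

Sat(ready ∨ empty) = {n0, n2, n3, n5, n6, n7}
EG (ready ∨ empty): greatest fixpoint, start Z0 = {n0, n2, n3, n5, n6, n7}, keep only states in Sat with some successor in Z. Z1 = {n0, n3, n5, n6}; Z2 = {n0, n3, n5}; fixed.
Sat(EG (ready ∨ empty)) = {n0, n3, n5}
Sat(EX (EG (ready ∨ empty))) = {s : some successor in {n0, n3, n5}} = {n0, n1, n3, n5}
Sat(EX (EX (EG (ready ∨ empty)))) = {s : some successor in {n0, n1, n3, n5}} = {n0, n1, n2, n3, n5}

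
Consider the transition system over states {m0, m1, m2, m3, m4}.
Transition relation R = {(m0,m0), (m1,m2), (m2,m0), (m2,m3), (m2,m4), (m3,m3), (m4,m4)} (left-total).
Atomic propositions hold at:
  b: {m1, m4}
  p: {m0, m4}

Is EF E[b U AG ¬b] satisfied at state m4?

Sat(¬b) = {m0, m2, m3}
AG ¬b: greatest fixpoint, start Z0 = {m0, m2, m3}, keep only states in Sat with every successor in Z. Z1 = {m0, m3}; fixed.
Sat(AG ¬b) = {m0, m3}
E[b U AG ¬b]: least fixpoint, start Z0 = Sat(AG ¬b) = {m0, m3}, add states in Sat(b) with some successor in Z. Already a fixed point.
Sat(E[b U AG ¬b]) = {m0, m3}
EF E[b U AG ¬b]: least fixpoint, start Z0 = {m0, m3}, add states with some successor in Z. Z1 = {m0, m2, m3}; Z2 = {m0, m1, m2, m3}; fixed.
Sat(EF E[b U AG ¬b]) = {m0, m1, m2, m3}
m4 ∉ Sat(EF E[b U AG ¬b]) = {m0, m1, m2, m3}, so the formula does not hold at m4.

No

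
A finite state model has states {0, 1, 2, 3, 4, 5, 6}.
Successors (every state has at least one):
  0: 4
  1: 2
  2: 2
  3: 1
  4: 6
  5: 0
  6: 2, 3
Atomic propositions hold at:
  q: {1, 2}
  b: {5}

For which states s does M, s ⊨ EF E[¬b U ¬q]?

{0, 3, 4, 5, 6}

Sat(¬b) = {0, 1, 2, 3, 4, 6}
Sat(¬q) = {0, 3, 4, 5, 6}
E[¬b U ¬q]: least fixpoint, start Z0 = Sat(¬q) = {0, 3, 4, 5, 6}, add states in Sat(¬b) with some successor in Z. Already a fixed point.
Sat(E[¬b U ¬q]) = {0, 3, 4, 5, 6}
EF E[¬b U ¬q]: least fixpoint, start Z0 = {0, 3, 4, 5, 6}, add states with some successor in Z. Already a fixed point.
Sat(EF E[¬b U ¬q]) = {0, 3, 4, 5, 6}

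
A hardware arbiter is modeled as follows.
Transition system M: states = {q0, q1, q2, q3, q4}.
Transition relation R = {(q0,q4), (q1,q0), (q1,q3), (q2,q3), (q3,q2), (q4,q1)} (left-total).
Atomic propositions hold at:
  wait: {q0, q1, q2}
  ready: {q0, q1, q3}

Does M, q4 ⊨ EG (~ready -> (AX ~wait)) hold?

No

Sat(~ready) = {q2, q4}
Sat(~wait) = {q3, q4}
Sat(AX ~wait) = {s : every successor in {q3, q4}} = {q0, q2}
Sat(~ready -> (AX ~wait)) = {q0, q1, q2, q3}
EG (~ready -> (AX ~wait)): greatest fixpoint, start Z0 = {q0, q1, q2, q3}, keep only states in Sat with some successor in Z. Z1 = {q1, q2, q3}; fixed.
Sat(EG (~ready -> (AX ~wait))) = {q1, q2, q3}
q4 ∉ Sat(EG (~ready -> (AX ~wait))) = {q1, q2, q3}, so the formula does not hold at q4.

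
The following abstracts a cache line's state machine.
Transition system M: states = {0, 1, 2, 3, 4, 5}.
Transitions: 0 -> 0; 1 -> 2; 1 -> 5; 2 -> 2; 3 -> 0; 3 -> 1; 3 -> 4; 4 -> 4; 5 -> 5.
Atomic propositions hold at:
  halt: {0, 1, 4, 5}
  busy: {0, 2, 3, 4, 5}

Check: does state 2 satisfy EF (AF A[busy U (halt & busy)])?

Sat(halt & busy) = {0, 4, 5}
A[busy U (halt & busy)]: least fixpoint, start Z0 = Sat((halt & busy)) = {0, 4, 5}, add states in Sat(busy) with every successor in Z. Already a fixed point.
Sat(A[busy U (halt & busy)]) = {0, 4, 5}
AF A[busy U (halt & busy)]: least fixpoint, start Z0 = {0, 4, 5}, add states with every successor in Z. Already a fixed point.
Sat(AF A[busy U (halt & busy)]) = {0, 4, 5}
EF (AF A[busy U (halt & busy)]): least fixpoint, start Z0 = {0, 4, 5}, add states with some successor in Z. Z1 = {0, 1, 3, 4, 5}; fixed.
Sat(EF (AF A[busy U (halt & busy)])) = {0, 1, 3, 4, 5}
2 ∉ Sat(EF (AF A[busy U (halt & busy)])) = {0, 1, 3, 4, 5}, so the formula does not hold at 2.

No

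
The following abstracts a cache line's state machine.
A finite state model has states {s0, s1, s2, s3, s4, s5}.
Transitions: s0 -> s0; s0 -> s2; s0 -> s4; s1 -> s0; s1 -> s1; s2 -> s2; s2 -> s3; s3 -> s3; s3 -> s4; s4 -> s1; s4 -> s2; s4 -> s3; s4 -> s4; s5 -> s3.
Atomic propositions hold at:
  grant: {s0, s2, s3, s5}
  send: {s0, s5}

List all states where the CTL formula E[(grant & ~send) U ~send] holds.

{s1, s2, s3, s4}

Sat(~send) = {s1, s2, s3, s4}
Sat(grant & ~send) = {s2, s3}
E[(grant & ~send) U ~send]: least fixpoint, start Z0 = Sat(~send) = {s1, s2, s3, s4}, add states in Sat(grant & ~send) with some successor in Z. Already a fixed point.
Sat(E[(grant & ~send) U ~send]) = {s1, s2, s3, s4}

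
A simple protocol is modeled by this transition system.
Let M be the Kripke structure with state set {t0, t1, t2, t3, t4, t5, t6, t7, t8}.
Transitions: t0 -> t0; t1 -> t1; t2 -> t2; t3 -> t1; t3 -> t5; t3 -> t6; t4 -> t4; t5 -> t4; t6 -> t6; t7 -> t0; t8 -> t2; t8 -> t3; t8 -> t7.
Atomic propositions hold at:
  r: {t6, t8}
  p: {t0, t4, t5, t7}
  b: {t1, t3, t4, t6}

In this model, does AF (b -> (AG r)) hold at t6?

AG r: greatest fixpoint, start Z0 = {t6, t8}, keep only states in Sat with every successor in Z. Z1 = {t6}; fixed.
Sat(AG r) = {t6}
Sat(b -> (AG r)) = {t0, t2, t5, t6, t7, t8}
AF (b -> (AG r)): least fixpoint, start Z0 = {t0, t2, t5, t6, t7, t8}, add states with every successor in Z. Already a fixed point.
Sat(AF (b -> (AG r))) = {t0, t2, t5, t6, t7, t8}
t6 ∈ Sat(AF (b -> (AG r))) = {t0, t2, t5, t6, t7, t8}, so the formula holds at t6.

Yes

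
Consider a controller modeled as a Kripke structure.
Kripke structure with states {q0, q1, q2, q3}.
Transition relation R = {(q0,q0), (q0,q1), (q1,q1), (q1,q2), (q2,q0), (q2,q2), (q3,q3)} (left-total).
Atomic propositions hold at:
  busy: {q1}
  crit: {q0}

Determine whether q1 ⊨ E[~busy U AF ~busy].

Sat(~busy) = {q0, q2, q3}
AF ~busy: least fixpoint, start Z0 = {q0, q2, q3}, add states with every successor in Z. Already a fixed point.
Sat(AF ~busy) = {q0, q2, q3}
E[~busy U AF ~busy]: least fixpoint, start Z0 = Sat(AF ~busy) = {q0, q2, q3}, add states in Sat(~busy) with some successor in Z. Already a fixed point.
Sat(E[~busy U AF ~busy]) = {q0, q2, q3}
q1 ∉ Sat(E[~busy U AF ~busy]) = {q0, q2, q3}, so the formula does not hold at q1.

No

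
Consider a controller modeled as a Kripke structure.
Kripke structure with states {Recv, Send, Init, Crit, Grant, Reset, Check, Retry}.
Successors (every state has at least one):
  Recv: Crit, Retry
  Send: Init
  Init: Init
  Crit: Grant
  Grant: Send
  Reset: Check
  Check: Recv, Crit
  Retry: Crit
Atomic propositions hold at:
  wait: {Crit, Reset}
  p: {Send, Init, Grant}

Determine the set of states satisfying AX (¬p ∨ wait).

Sat(¬p) = {Recv, Crit, Reset, Check, Retry}
Sat(¬p ∨ wait) = {Recv, Crit, Reset, Check, Retry}
Sat(AX (¬p ∨ wait)) = {s : every successor in {Recv, Crit, Reset, Check, Retry}} = {Recv, Reset, Check, Retry}

{Recv, Reset, Check, Retry}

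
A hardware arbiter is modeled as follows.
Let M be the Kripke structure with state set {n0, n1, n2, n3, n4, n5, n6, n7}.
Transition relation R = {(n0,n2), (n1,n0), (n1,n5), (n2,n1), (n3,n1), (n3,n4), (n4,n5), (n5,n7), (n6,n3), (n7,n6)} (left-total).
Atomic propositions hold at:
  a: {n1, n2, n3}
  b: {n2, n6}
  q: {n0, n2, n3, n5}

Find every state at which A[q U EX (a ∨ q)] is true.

Sat(a ∨ q) = {n0, n1, n2, n3, n5}
Sat(EX (a ∨ q)) = {s : some successor in {n0, n1, n2, n3, n5}} = {n0, n1, n2, n3, n4, n6}
A[q U EX (a ∨ q)]: least fixpoint, start Z0 = Sat(EX (a ∨ q)) = {n0, n1, n2, n3, n4, n6}, add states in Sat(q) with every successor in Z. Already a fixed point.
Sat(A[q U EX (a ∨ q)]) = {n0, n1, n2, n3, n4, n6}

{n0, n1, n2, n3, n4, n6}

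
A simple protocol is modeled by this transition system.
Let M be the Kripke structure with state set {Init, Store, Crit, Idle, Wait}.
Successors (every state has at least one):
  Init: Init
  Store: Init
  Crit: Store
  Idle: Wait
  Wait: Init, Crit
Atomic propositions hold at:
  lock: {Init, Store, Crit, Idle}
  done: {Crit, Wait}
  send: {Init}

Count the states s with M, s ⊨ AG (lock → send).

1

Sat(lock → send) = {Init, Wait}
AG (lock → send): greatest fixpoint, start Z0 = {Init, Wait}, keep only states in Sat with every successor in Z. Z1 = {Init}; fixed.
Sat(AG (lock → send)) = {Init}
|Sat(AG (lock → send))| = |{Init}| = 1.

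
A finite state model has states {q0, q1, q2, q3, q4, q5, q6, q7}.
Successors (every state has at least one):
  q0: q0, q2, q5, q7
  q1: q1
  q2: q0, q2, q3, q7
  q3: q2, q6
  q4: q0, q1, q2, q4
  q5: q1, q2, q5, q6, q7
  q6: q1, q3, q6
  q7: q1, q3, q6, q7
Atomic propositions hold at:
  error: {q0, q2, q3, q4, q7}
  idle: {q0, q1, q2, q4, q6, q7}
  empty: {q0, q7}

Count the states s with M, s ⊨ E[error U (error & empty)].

5

Sat(error & empty) = {q0, q7}
E[error U (error & empty)]: least fixpoint, start Z0 = Sat((error & empty)) = {q0, q7}, add states in Sat(error) with some successor in Z. Z1 = {q0, q2, q4, q7}; Z2 = {q0, q2, q3, q4, q7}; fixed.
Sat(E[error U (error & empty)]) = {q0, q2, q3, q4, q7}
|Sat(E[error U (error & empty)])| = |{q0, q2, q3, q4, q7}| = 5.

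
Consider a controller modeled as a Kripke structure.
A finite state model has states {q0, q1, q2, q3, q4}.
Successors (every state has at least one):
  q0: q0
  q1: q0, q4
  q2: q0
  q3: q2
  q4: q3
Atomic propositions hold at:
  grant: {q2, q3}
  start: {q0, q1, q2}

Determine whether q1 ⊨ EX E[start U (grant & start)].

Sat(grant & start) = {q2}
E[start U (grant & start)]: least fixpoint, start Z0 = Sat((grant & start)) = {q2}, add states in Sat(start) with some successor in Z. Already a fixed point.
Sat(E[start U (grant & start)]) = {q2}
Sat(EX E[start U (grant & start)]) = {s : some successor in {q2}} = {q3}
q1 ∉ Sat(EX E[start U (grant & start)]) = {q3}, so the formula does not hold at q1.

No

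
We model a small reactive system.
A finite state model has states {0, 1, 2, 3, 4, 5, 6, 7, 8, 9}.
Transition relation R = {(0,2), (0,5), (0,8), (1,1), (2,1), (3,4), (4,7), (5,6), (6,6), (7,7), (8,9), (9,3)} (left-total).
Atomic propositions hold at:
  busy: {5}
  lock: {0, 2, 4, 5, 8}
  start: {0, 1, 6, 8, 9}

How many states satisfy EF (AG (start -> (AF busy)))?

6

AF busy: least fixpoint, start Z0 = {5}, add states with every successor in Z. Already a fixed point.
Sat(AF busy) = {5}
Sat(start -> (AF busy)) = {2, 3, 4, 5, 7}
AG (start -> (AF busy)): greatest fixpoint, start Z0 = {2, 3, 4, 5, 7}, keep only states in Sat with every successor in Z. Z1 = {3, 4, 7}; fixed.
Sat(AG (start -> (AF busy))) = {3, 4, 7}
EF (AG (start -> (AF busy))): least fixpoint, start Z0 = {3, 4, 7}, add states with some successor in Z. Z1 = {3, 4, 7, 9}; Z2 = {3, 4, 7, 8, 9}; Z3 = {0, 3, 4, 7, 8, 9}; fixed.
Sat(EF (AG (start -> (AF busy)))) = {0, 3, 4, 7, 8, 9}
|Sat(EF (AG (start -> (AF busy))))| = |{0, 3, 4, 7, 8, 9}| = 6.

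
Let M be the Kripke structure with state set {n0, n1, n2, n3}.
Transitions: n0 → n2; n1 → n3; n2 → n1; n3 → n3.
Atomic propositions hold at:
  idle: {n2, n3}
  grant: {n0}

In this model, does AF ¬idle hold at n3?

Sat(¬idle) = {n0, n1}
AF ¬idle: least fixpoint, start Z0 = {n0, n1}, add states with every successor in Z. Z1 = {n0, n1, n2}; fixed.
Sat(AF ¬idle) = {n0, n1, n2}
n3 ∉ Sat(AF ¬idle) = {n0, n1, n2}, so the formula does not hold at n3.

No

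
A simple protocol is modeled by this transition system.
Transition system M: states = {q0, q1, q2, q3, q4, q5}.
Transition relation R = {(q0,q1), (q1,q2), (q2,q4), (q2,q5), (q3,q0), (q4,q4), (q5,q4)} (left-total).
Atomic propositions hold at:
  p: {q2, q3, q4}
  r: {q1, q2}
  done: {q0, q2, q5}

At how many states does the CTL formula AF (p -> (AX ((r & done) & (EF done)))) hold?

Sat(r & done) = {q2}
EF done: least fixpoint, start Z0 = {q0, q2, q5}, add states with some successor in Z. Z1 = {q0, q1, q2, q3, q5}; fixed.
Sat(EF done) = {q0, q1, q2, q3, q5}
Sat((r & done) & (EF done)) = {q2}
Sat(AX ((r & done) & (EF done))) = {s : every successor in {q2}} = {q1}
Sat(p -> (AX ((r & done) & (EF done)))) = {q0, q1, q5}
AF (p -> (AX ((r & done) & (EF done)))): least fixpoint, start Z0 = {q0, q1, q5}, add states with every successor in Z. Z1 = {q0, q1, q3, q5}; fixed.
Sat(AF (p -> (AX ((r & done) & (EF done))))) = {q0, q1, q3, q5}
|Sat(AF (p -> (AX ((r & done) & (EF done)))))| = |{q0, q1, q3, q5}| = 4.

4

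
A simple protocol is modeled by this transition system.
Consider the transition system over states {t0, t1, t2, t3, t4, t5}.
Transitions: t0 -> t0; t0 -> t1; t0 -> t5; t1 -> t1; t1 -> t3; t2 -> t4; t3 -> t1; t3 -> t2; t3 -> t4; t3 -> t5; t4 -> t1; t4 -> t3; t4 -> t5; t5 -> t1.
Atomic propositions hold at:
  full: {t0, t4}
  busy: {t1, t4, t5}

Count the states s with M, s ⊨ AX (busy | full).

3

Sat(busy | full) = {t0, t1, t4, t5}
Sat(AX (busy | full)) = {s : every successor in {t0, t1, t4, t5}} = {t0, t2, t5}
|Sat(AX (busy | full))| = |{t0, t2, t5}| = 3.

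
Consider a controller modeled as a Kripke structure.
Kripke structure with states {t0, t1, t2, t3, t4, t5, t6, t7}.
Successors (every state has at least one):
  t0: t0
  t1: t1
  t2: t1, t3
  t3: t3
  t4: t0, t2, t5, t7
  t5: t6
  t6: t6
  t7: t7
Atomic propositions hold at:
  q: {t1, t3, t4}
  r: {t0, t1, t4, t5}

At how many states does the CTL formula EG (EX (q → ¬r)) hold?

7

Sat(¬r) = {t2, t3, t6, t7}
Sat(q → ¬r) = {t0, t2, t3, t5, t6, t7}
Sat(EX (q → ¬r)) = {s : some successor in {t0, t2, t3, t5, t6, t7}} = {t0, t2, t3, t4, t5, t6, t7}
EG (EX (q → ¬r)): greatest fixpoint, start Z0 = {t0, t2, t3, t4, t5, t6, t7}, keep only states in Sat with some successor in Z. Already a fixed point.
Sat(EG (EX (q → ¬r))) = {t0, t2, t3, t4, t5, t6, t7}
|Sat(EG (EX (q → ¬r)))| = |{t0, t2, t3, t4, t5, t6, t7}| = 7.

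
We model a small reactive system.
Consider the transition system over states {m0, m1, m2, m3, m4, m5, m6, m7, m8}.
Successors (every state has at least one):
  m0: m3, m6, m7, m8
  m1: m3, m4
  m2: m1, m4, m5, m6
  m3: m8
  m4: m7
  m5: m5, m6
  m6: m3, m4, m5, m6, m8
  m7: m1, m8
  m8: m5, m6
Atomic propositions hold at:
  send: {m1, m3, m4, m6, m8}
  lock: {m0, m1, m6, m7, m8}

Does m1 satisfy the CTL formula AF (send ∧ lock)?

Sat(send ∧ lock) = {m1, m6, m8}
AF (send ∧ lock): least fixpoint, start Z0 = {m1, m6, m8}, add states with every successor in Z. Z1 = {m1, m3, m6, m7, m8}; Z2 = {m0, m1, m3, m4, m6, m7, m8}; fixed.
Sat(AF (send ∧ lock)) = {m0, m1, m3, m4, m6, m7, m8}
m1 ∈ Sat(AF (send ∧ lock)) = {m0, m1, m3, m4, m6, m7, m8}, so the formula holds at m1.

Yes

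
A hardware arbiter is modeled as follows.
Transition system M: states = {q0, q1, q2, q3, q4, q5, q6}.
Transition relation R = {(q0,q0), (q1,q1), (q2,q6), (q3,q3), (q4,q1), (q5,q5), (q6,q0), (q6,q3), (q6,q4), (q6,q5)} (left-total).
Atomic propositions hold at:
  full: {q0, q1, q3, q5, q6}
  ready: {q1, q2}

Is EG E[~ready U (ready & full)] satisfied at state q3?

Sat(~ready) = {q0, q3, q4, q5, q6}
Sat(ready & full) = {q1}
E[~ready U (ready & full)]: least fixpoint, start Z0 = Sat((ready & full)) = {q1}, add states in Sat(~ready) with some successor in Z. Z1 = {q1, q4}; Z2 = {q1, q4, q6}; fixed.
Sat(E[~ready U (ready & full)]) = {q1, q4, q6}
EG E[~ready U (ready & full)]: greatest fixpoint, start Z0 = {q1, q4, q6}, keep only states in Sat with some successor in Z. Already a fixed point.
Sat(EG E[~ready U (ready & full)]) = {q1, q4, q6}
q3 ∉ Sat(EG E[~ready U (ready & full)]) = {q1, q4, q6}, so the formula does not hold at q3.

No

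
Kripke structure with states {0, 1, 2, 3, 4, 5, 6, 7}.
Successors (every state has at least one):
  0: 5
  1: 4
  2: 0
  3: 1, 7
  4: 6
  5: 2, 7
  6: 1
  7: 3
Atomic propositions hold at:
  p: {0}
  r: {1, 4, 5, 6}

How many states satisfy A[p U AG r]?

AG r: greatest fixpoint, start Z0 = {1, 4, 5, 6}, keep only states in Sat with every successor in Z. Z1 = {1, 4, 6}; fixed.
Sat(AG r) = {1, 4, 6}
A[p U AG r]: least fixpoint, start Z0 = Sat(AG r) = {1, 4, 6}, add states in Sat(p) with every successor in Z. Already a fixed point.
Sat(A[p U AG r]) = {1, 4, 6}
|Sat(A[p U AG r])| = |{1, 4, 6}| = 3.

3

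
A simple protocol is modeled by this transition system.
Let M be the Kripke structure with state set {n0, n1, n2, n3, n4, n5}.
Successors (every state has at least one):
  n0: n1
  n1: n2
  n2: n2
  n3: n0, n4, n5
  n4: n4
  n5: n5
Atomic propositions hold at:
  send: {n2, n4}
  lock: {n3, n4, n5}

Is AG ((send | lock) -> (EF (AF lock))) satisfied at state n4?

Yes

Sat(send | lock) = {n2, n3, n4, n5}
AF lock: least fixpoint, start Z0 = {n3, n4, n5}, add states with every successor in Z. Already a fixed point.
Sat(AF lock) = {n3, n4, n5}
EF (AF lock): least fixpoint, start Z0 = {n3, n4, n5}, add states with some successor in Z. Already a fixed point.
Sat(EF (AF lock)) = {n3, n4, n5}
Sat((send | lock) -> (EF (AF lock))) = {n0, n1, n3, n4, n5}
AG ((send | lock) -> (EF (AF lock))): greatest fixpoint, start Z0 = {n0, n1, n3, n4, n5}, keep only states in Sat with every successor in Z. Z1 = {n0, n3, n4, n5}; Z2 = {n3, n4, n5}; Z3 = {n4, n5}; fixed.
Sat(AG ((send | lock) -> (EF (AF lock)))) = {n4, n5}
n4 ∈ Sat(AG ((send | lock) -> (EF (AF lock)))) = {n4, n5}, so the formula holds at n4.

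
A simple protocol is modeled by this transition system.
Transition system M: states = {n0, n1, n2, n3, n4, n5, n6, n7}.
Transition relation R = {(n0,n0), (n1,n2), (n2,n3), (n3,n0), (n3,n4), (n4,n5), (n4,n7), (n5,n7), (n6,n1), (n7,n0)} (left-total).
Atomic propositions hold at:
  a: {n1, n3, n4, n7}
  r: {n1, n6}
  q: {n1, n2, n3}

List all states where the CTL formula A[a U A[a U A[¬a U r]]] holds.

{n1, n6}

Sat(¬a) = {n0, n2, n5, n6}
A[¬a U r]: least fixpoint, start Z0 = Sat(r) = {n1, n6}, add states in Sat(¬a) with every successor in Z. Already a fixed point.
Sat(A[¬a U r]) = {n1, n6}
A[a U A[¬a U r]]: least fixpoint, start Z0 = Sat(A[¬a U r]) = {n1, n6}, add states in Sat(a) with every successor in Z. Already a fixed point.
Sat(A[a U A[¬a U r]]) = {n1, n6}
A[a U A[a U A[¬a U r]]]: least fixpoint, start Z0 = Sat(A[a U A[¬a U r]]) = {n1, n6}, add states in Sat(a) with every successor in Z. Already a fixed point.
Sat(A[a U A[a U A[¬a U r]]]) = {n1, n6}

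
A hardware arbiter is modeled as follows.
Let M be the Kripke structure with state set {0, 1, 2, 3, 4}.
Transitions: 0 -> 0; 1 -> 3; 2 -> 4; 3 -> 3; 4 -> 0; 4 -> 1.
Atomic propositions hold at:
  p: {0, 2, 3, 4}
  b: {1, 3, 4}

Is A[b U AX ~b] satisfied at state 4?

No

Sat(~b) = {0, 2}
Sat(AX ~b) = {s : every successor in {0, 2}} = {0}
A[b U AX ~b]: least fixpoint, start Z0 = Sat(AX ~b) = {0}, add states in Sat(b) with every successor in Z. Already a fixed point.
Sat(A[b U AX ~b]) = {0}
4 ∉ Sat(A[b U AX ~b]) = {0}, so the formula does not hold at 4.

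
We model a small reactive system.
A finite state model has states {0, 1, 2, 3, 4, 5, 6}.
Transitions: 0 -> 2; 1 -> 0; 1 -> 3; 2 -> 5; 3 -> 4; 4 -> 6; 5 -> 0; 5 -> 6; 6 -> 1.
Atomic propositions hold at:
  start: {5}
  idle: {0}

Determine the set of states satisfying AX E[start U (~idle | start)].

{0, 2, 3, 4, 6}

Sat(~idle) = {1, 2, 3, 4, 5, 6}
Sat(~idle | start) = {1, 2, 3, 4, 5, 6}
E[start U (~idle | start)]: least fixpoint, start Z0 = Sat((~idle | start)) = {1, 2, 3, 4, 5, 6}, add states in Sat(start) with some successor in Z. Already a fixed point.
Sat(E[start U (~idle | start)]) = {1, 2, 3, 4, 5, 6}
Sat(AX E[start U (~idle | start)]) = {s : every successor in {1, 2, 3, 4, 5, 6}} = {0, 2, 3, 4, 6}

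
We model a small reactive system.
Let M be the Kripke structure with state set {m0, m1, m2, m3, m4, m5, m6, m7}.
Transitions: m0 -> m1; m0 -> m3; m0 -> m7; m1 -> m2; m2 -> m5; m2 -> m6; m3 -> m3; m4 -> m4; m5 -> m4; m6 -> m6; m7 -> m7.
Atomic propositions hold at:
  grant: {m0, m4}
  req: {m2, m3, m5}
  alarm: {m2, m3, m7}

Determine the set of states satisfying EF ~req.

{m0, m1, m2, m4, m5, m6, m7}

Sat(~req) = {m0, m1, m4, m6, m7}
EF ~req: least fixpoint, start Z0 = {m0, m1, m4, m6, m7}, add states with some successor in Z. Z1 = {m0, m1, m2, m4, m5, m6, m7}; fixed.
Sat(EF ~req) = {m0, m1, m2, m4, m5, m6, m7}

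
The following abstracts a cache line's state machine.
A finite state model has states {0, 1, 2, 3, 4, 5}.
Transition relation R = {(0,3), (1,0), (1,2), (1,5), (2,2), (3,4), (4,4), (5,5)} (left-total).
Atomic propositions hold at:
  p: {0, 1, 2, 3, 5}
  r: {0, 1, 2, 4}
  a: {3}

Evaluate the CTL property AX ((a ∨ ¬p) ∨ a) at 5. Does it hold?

No

Sat(¬p) = {4}
Sat(a ∨ ¬p) = {3, 4}
Sat((a ∨ ¬p) ∨ a) = {3, 4}
Sat(AX ((a ∨ ¬p) ∨ a)) = {s : every successor in {3, 4}} = {0, 3, 4}
5 ∉ Sat(AX ((a ∨ ¬p) ∨ a)) = {0, 3, 4}, so the formula does not hold at 5.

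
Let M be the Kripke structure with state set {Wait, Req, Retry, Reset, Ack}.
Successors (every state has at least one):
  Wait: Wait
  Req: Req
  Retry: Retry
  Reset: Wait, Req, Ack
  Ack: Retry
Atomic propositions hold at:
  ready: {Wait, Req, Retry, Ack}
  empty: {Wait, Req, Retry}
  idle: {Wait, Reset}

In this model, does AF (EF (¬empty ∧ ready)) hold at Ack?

Sat(¬empty) = {Reset, Ack}
Sat(¬empty ∧ ready) = {Ack}
EF (¬empty ∧ ready): least fixpoint, start Z0 = {Ack}, add states with some successor in Z. Z1 = {Reset, Ack}; fixed.
Sat(EF (¬empty ∧ ready)) = {Reset, Ack}
AF (EF (¬empty ∧ ready)): least fixpoint, start Z0 = {Reset, Ack}, add states with every successor in Z. Already a fixed point.
Sat(AF (EF (¬empty ∧ ready))) = {Reset, Ack}
Ack ∈ Sat(AF (EF (¬empty ∧ ready))) = {Reset, Ack}, so the formula holds at Ack.

Yes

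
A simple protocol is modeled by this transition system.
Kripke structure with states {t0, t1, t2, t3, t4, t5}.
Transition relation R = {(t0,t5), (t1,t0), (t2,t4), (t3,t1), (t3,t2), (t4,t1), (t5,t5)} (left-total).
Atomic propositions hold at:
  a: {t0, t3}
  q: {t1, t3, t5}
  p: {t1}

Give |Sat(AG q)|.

AG q: greatest fixpoint, start Z0 = {t1, t3, t5}, keep only states in Sat with every successor in Z. Z1 = {t5}; fixed.
Sat(AG q) = {t5}
|Sat(AG q)| = |{t5}| = 1.

1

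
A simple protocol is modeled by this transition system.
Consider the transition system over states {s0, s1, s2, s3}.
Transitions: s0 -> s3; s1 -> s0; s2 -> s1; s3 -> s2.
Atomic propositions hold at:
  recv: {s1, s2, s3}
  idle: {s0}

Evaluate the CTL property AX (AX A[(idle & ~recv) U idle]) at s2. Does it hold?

Sat(~recv) = {s0}
Sat(idle & ~recv) = {s0}
A[(idle & ~recv) U idle]: least fixpoint, start Z0 = Sat(idle) = {s0}, add states in Sat(idle & ~recv) with every successor in Z. Already a fixed point.
Sat(A[(idle & ~recv) U idle]) = {s0}
Sat(AX A[(idle & ~recv) U idle]) = {s : every successor in {s0}} = {s1}
Sat(AX (AX A[(idle & ~recv) U idle])) = {s : every successor in {s1}} = {s2}
s2 ∈ Sat(AX (AX A[(idle & ~recv) U idle])) = {s2}, so the formula holds at s2.

Yes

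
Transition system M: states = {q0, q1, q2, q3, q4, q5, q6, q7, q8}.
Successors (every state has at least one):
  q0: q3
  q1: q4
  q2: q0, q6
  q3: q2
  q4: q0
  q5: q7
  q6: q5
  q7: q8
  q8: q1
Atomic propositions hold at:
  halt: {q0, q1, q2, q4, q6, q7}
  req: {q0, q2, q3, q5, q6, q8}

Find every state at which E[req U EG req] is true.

{q0, q2, q3}

EG req: greatest fixpoint, start Z0 = {q0, q2, q3, q5, q6, q8}, keep only states in Sat with some successor in Z. Z1 = {q0, q2, q3, q6}; Z2 = {q0, q2, q3}; fixed.
Sat(EG req) = {q0, q2, q3}
E[req U EG req]: least fixpoint, start Z0 = Sat(EG req) = {q0, q2, q3}, add states in Sat(req) with some successor in Z. Already a fixed point.
Sat(E[req U EG req]) = {q0, q2, q3}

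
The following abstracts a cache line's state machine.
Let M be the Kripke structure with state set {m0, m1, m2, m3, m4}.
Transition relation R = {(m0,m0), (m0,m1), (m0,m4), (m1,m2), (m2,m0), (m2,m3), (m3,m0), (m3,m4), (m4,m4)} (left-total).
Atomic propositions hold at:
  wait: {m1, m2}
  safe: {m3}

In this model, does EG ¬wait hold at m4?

Yes

Sat(¬wait) = {m0, m3, m4}
EG ¬wait: greatest fixpoint, start Z0 = {m0, m3, m4}, keep only states in Sat with some successor in Z. Already a fixed point.
Sat(EG ¬wait) = {m0, m3, m4}
m4 ∈ Sat(EG ¬wait) = {m0, m3, m4}, so the formula holds at m4.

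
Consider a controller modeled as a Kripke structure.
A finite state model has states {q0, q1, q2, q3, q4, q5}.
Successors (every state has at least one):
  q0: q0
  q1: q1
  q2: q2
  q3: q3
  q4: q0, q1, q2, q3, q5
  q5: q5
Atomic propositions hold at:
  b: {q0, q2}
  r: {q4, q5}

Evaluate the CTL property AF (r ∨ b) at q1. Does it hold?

No

Sat(r ∨ b) = {q0, q2, q4, q5}
AF (r ∨ b): least fixpoint, start Z0 = {q0, q2, q4, q5}, add states with every successor in Z. Already a fixed point.
Sat(AF (r ∨ b)) = {q0, q2, q4, q5}
q1 ∉ Sat(AF (r ∨ b)) = {q0, q2, q4, q5}, so the formula does not hold at q1.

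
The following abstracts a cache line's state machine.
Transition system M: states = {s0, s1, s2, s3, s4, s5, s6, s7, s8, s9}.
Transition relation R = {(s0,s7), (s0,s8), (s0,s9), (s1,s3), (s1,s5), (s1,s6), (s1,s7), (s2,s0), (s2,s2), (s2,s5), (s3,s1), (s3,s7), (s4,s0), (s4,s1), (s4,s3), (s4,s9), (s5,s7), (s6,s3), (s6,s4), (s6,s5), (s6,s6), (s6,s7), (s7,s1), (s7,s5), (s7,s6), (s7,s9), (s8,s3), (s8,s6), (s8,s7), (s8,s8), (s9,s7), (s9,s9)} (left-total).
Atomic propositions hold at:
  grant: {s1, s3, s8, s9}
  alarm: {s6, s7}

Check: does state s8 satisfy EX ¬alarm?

Yes

Sat(¬alarm) = {s0, s1, s2, s3, s4, s5, s8, s9}
Sat(EX ¬alarm) = {s : some successor in {s0, s1, s2, s3, s4, s5, s8, s9}} = {s0, s1, s2, s3, s4, s6, s7, s8, s9}
s8 ∈ Sat(EX ¬alarm) = {s0, s1, s2, s3, s4, s6, s7, s8, s9}, so the formula holds at s8.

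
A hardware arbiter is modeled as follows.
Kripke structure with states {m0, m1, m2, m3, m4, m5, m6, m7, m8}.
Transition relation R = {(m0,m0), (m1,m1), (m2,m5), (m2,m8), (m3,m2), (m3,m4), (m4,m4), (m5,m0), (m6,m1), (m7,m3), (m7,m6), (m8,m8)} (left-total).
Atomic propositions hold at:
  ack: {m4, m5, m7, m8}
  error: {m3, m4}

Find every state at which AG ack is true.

AG ack: greatest fixpoint, start Z0 = {m4, m5, m7, m8}, keep only states in Sat with every successor in Z. Z1 = {m4, m8}; fixed.
Sat(AG ack) = {m4, m8}

{m4, m8}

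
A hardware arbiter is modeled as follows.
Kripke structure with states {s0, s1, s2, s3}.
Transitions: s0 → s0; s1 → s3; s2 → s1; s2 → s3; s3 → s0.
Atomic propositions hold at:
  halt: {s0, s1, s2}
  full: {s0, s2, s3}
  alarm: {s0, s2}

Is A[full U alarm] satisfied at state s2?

Yes

A[full U alarm]: least fixpoint, start Z0 = Sat(alarm) = {s0, s2}, add states in Sat(full) with every successor in Z. Z1 = {s0, s2, s3}; fixed.
Sat(A[full U alarm]) = {s0, s2, s3}
s2 ∈ Sat(A[full U alarm]) = {s0, s2, s3}, so the formula holds at s2.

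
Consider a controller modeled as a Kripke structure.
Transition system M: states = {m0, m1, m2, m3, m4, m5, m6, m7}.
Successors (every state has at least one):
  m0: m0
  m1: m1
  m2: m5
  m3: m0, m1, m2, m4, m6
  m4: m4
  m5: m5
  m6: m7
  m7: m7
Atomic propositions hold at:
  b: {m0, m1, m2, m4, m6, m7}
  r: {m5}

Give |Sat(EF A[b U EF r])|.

3

EF r: least fixpoint, start Z0 = {m5}, add states with some successor in Z. Z1 = {m2, m5}; Z2 = {m2, m3, m5}; fixed.
Sat(EF r) = {m2, m3, m5}
A[b U EF r]: least fixpoint, start Z0 = Sat(EF r) = {m2, m3, m5}, add states in Sat(b) with every successor in Z. Already a fixed point.
Sat(A[b U EF r]) = {m2, m3, m5}
EF A[b U EF r]: least fixpoint, start Z0 = {m2, m3, m5}, add states with some successor in Z. Already a fixed point.
Sat(EF A[b U EF r]) = {m2, m3, m5}
|Sat(EF A[b U EF r])| = |{m2, m3, m5}| = 3.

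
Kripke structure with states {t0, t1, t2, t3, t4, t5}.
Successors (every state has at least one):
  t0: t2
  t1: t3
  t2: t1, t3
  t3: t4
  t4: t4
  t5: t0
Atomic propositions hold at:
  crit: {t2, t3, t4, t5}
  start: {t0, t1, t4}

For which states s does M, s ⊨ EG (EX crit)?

Sat(EX crit) = {s : some successor in {t2, t3, t4, t5}} = {t0, t1, t2, t3, t4}
EG (EX crit): greatest fixpoint, start Z0 = {t0, t1, t2, t3, t4}, keep only states in Sat with some successor in Z. Already a fixed point.
Sat(EG (EX crit)) = {t0, t1, t2, t3, t4}

{t0, t1, t2, t3, t4}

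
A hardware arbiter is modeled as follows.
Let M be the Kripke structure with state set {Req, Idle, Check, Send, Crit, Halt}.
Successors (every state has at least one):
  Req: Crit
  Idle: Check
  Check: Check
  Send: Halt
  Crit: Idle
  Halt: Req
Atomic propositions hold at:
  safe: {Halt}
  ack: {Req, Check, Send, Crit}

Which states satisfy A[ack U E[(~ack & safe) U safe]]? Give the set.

Sat(~ack) = {Idle, Halt}
Sat(~ack & safe) = {Halt}
E[(~ack & safe) U safe]: least fixpoint, start Z0 = Sat(safe) = {Halt}, add states in Sat(~ack & safe) with some successor in Z. Already a fixed point.
Sat(E[(~ack & safe) U safe]) = {Halt}
A[ack U E[(~ack & safe) U safe]]: least fixpoint, start Z0 = Sat(E[(~ack & safe) U safe]) = {Halt}, add states in Sat(ack) with every successor in Z. Z1 = {Send, Halt}; fixed.
Sat(A[ack U E[(~ack & safe) U safe]]) = {Send, Halt}

{Send, Halt}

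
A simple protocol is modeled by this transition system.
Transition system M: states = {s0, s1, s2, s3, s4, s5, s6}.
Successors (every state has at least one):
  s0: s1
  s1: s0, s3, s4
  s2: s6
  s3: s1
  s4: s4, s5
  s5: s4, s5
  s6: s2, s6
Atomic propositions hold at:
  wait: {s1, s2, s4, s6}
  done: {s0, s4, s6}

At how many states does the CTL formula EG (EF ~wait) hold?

Sat(~wait) = {s0, s3, s5}
EF ~wait: least fixpoint, start Z0 = {s0, s3, s5}, add states with some successor in Z. Z1 = {s0, s1, s3, s4, s5}; fixed.
Sat(EF ~wait) = {s0, s1, s3, s4, s5}
EG (EF ~wait): greatest fixpoint, start Z0 = {s0, s1, s3, s4, s5}, keep only states in Sat with some successor in Z. Already a fixed point.
Sat(EG (EF ~wait)) = {s0, s1, s3, s4, s5}
|Sat(EG (EF ~wait))| = |{s0, s1, s3, s4, s5}| = 5.

5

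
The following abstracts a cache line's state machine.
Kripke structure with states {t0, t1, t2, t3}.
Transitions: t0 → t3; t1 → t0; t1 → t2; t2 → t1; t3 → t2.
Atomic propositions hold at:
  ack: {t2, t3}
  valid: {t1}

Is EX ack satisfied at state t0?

Sat(EX ack) = {s : some successor in {t2, t3}} = {t0, t1, t3}
t0 ∈ Sat(EX ack) = {t0, t1, t3}, so the formula holds at t0.

Yes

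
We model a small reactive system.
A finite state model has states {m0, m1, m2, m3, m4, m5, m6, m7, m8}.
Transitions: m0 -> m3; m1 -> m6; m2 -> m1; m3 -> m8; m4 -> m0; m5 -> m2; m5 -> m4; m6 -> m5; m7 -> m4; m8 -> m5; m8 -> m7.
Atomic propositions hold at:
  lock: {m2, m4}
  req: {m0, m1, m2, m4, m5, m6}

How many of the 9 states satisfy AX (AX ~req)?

Sat(~req) = {m3, m7, m8}
Sat(AX ~req) = {s : every successor in {m3, m7, m8}} = {m0, m3}
Sat(AX (AX ~req)) = {s : every successor in {m0, m3}} = {m0, m4}
|Sat(AX (AX ~req))| = |{m0, m4}| = 2.

2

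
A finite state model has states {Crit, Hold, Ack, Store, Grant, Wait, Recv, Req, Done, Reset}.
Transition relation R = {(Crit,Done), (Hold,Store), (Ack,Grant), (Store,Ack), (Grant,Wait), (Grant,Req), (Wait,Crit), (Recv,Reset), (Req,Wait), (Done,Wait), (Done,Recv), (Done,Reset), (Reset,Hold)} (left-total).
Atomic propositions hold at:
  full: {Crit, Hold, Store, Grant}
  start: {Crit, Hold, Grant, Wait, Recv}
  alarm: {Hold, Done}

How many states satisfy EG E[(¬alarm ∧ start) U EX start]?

Sat(¬alarm) = {Crit, Ack, Store, Grant, Wait, Recv, Req, Reset}
Sat(¬alarm ∧ start) = {Crit, Grant, Wait, Recv}
Sat(EX start) = {s : some successor in {Crit, Hold, Grant, Wait, Recv}} = {Ack, Grant, Wait, Req, Done, Reset}
E[(¬alarm ∧ start) U EX start]: least fixpoint, start Z0 = Sat(EX start) = {Ack, Grant, Wait, Req, Done, Reset}, add states in Sat(¬alarm ∧ start) with some successor in Z. Z1 = {Crit, Ack, Grant, Wait, Recv, Req, Done, Reset}; fixed.
Sat(E[(¬alarm ∧ start) U EX start]) = {Crit, Ack, Grant, Wait, Recv, Req, Done, Reset}
EG E[(¬alarm ∧ start) U EX start]: greatest fixpoint, start Z0 = {Crit, Ack, Grant, Wait, Recv, Req, Done, Reset}, keep only states in Sat with some successor in Z. Z1 = {Crit, Ack, Grant, Wait, Recv, Req, Done}; Z2 = {Crit, Ack, Grant, Wait, Req, Done}; fixed.
Sat(EG E[(¬alarm ∧ start) U EX start]) = {Crit, Ack, Grant, Wait, Req, Done}
|Sat(EG E[(¬alarm ∧ start) U EX start])| = |{Crit, Ack, Grant, Wait, Req, Done}| = 6.

6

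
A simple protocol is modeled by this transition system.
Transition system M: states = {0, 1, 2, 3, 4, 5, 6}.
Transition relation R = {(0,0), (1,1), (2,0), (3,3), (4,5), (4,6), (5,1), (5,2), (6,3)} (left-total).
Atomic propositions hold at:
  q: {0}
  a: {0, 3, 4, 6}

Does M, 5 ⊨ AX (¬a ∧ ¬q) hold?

Sat(¬a) = {1, 2, 5}
Sat(¬q) = {1, 2, 3, 4, 5, 6}
Sat(¬a ∧ ¬q) = {1, 2, 5}
Sat(AX (¬a ∧ ¬q)) = {s : every successor in {1, 2, 5}} = {1, 5}
5 ∈ Sat(AX (¬a ∧ ¬q)) = {1, 5}, so the formula holds at 5.

Yes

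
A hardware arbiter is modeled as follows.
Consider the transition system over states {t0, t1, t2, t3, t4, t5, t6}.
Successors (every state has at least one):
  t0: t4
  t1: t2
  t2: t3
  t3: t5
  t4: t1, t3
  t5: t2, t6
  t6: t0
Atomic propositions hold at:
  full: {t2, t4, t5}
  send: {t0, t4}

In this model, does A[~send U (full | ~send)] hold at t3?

Yes

Sat(~send) = {t1, t2, t3, t5, t6}
Sat(full | ~send) = {t1, t2, t3, t4, t5, t6}
A[~send U (full | ~send)]: least fixpoint, start Z0 = Sat((full | ~send)) = {t1, t2, t3, t4, t5, t6}, add states in Sat(~send) with every successor in Z. Already a fixed point.
Sat(A[~send U (full | ~send)]) = {t1, t2, t3, t4, t5, t6}
t3 ∈ Sat(A[~send U (full | ~send)]) = {t1, t2, t3, t4, t5, t6}, so the formula holds at t3.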